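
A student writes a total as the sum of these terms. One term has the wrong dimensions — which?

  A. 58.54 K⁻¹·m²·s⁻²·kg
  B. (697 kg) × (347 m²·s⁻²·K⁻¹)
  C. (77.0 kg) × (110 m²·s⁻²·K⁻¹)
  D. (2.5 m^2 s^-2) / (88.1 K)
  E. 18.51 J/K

D.

Dimensions:
  A. kg·m²·s⁻²·K⁻¹
  B. [kg] · [m²·s⁻²·K⁻¹] = kg·m²·s⁻²·K⁻¹
  C. [kg] · [m²·s⁻²·K⁻¹] = kg·m²·s⁻²·K⁻¹
  D. [m²·s⁻²] / [K] = m²·s⁻²·K⁻¹
  E. J·K⁻¹ = N·m·K⁻¹ = kg·m²·s⁻²·K⁻¹
All reduce to kg·m²·s⁻²·K⁻¹ except D., which is m²·s⁻²·K⁻¹.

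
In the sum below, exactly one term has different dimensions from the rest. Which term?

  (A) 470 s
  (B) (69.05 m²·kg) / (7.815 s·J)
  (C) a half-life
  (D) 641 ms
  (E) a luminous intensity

In SI base units:
  (A) s
  (B) [kg·m²] / [kg·m²·s⁻¹] = s
  (C) [half-life] = s
  (D) s
  (E) [luminous intensity] = cd
All reduce to s except (E), which is cd.

(E)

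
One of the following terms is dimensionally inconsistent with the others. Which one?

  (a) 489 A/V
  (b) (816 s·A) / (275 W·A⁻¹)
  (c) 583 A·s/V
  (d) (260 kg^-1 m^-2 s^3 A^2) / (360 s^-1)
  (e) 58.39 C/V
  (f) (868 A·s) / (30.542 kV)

(a)

Dimensions:
  (a) A·V⁻¹ = A·(J·C⁻¹)⁻¹ = kg⁻¹·m⁻²·s³·A²
  (b) [s·A] / [kg·m²·s⁻³·A⁻¹] = kg⁻¹·m⁻²·s⁴·A²
  (c) A·s·V⁻¹ = A·s·(J·C⁻¹)⁻¹ = kg⁻¹·m⁻²·s⁴·A²
  (d) [kg⁻¹·m⁻²·s³·A²] / [s⁻¹] = kg⁻¹·m⁻²·s⁴·A²
  (e) C·V⁻¹ = s·A·(J·C⁻¹)⁻¹ = kg⁻¹·m⁻²·s⁴·A²
  (f) [s·A] / [kg·m²·s⁻³·A⁻¹] = kg⁻¹·m⁻²·s⁴·A²
All reduce to kg⁻¹·m⁻²·s⁴·A² except (a), which is kg⁻¹·m⁻²·s³·A².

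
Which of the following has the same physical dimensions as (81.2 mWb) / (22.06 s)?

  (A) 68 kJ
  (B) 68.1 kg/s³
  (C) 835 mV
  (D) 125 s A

Reference: [kg·m²·s⁻²·A⁻¹] / [s] = kg·m²·s⁻³·A⁻¹.
Each option:
  (A) J = N·m = kg·m²·s⁻²
  (B) kg·s⁻³
  (C) V = J·C⁻¹ = kg·m²·s⁻³·A⁻¹  ← same
  (D) s·A
Only (C) matches kg·m²·s⁻³·A⁻¹.

(C)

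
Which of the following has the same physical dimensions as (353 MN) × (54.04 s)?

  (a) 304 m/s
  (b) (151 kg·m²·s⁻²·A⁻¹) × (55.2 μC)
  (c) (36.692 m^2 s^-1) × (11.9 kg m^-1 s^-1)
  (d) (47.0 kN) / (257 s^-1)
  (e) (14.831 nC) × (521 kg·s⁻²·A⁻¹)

(d)

Reference: [kg·m·s⁻²] · [s] = kg·m·s⁻¹.
Each option:
  (a) m·s⁻¹
  (b) [kg·m²·s⁻²·A⁻¹] · [s·A] = kg·m²·s⁻¹
  (c) [m²·s⁻¹] · [kg·m⁻¹·s⁻¹] = kg·m·s⁻²
  (d) [kg·m·s⁻²] / [s⁻¹] = kg·m·s⁻¹  ← same
  (e) [s·A] · [kg·s⁻²·A⁻¹] = kg·s⁻¹
Only (d) matches kg·m·s⁻¹.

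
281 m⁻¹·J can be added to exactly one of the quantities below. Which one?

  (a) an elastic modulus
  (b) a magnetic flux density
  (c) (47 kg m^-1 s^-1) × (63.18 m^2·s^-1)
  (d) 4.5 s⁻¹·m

Reference: J·m⁻¹ = N·m·m⁻¹ = kg·m·s⁻².
Each option:
  (a) [elastic modulus] = kg·m⁻¹·s⁻²
  (b) [magnetic flux density] = kg·s⁻²·A⁻¹
  (c) [kg·m⁻¹·s⁻¹] · [m²·s⁻¹] = kg·m·s⁻²  ← same
  (d) m·s⁻¹
Only (c) matches kg·m·s⁻².

(c)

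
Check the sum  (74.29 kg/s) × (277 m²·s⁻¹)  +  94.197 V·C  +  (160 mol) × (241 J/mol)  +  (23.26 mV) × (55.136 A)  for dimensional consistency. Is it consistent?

Reduce each to base SI dimensions:
  (74.29 kg/s) × (277 m²·s⁻¹):  [kg·s⁻¹] · [m²·s⁻¹] = kg·m²·s⁻²
  94.197 V·C:  C·V = s·A·J·C⁻¹ = kg·m²·s⁻²
  (160 mol) × (241 J/mol):  [mol] · [kg·m²·s⁻²·mol⁻¹] = kg·m²·s⁻²
  (23.26 mV) × (55.136 A):  [kg·m²·s⁻³·A⁻¹] · [A] = kg·m²·s⁻³
The terms do not share a single dimension (kg·m²·s⁻² vs kg·m²·s⁻³).

No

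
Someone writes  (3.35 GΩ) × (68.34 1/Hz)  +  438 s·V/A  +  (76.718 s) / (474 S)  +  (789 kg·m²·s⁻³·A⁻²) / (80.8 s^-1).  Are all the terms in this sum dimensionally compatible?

Expand each in SI base units:
  (3.35 GΩ) × (68.34 1/Hz):  [kg·m²·s⁻³·A⁻²] · [s] = kg·m²·s⁻²·A⁻²
  438 s·V/A:  V·s·A⁻¹ = J·C⁻¹·s·A⁻¹ = kg·m²·s⁻²·A⁻²
  (76.718 s) / (474 S):  [s] / [kg⁻¹·m⁻²·s³·A²] = kg·m²·s⁻²·A⁻²
  (789 kg·m²·s⁻³·A⁻²) / (80.8 s^-1):  [kg·m²·s⁻³·A⁻²] / [s⁻¹] = kg·m²·s⁻²·A⁻²
Every term reduces to kg·m²·s⁻²·A⁻².

Yes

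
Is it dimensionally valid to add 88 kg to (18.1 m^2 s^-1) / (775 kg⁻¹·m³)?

No

Expand each in SI base units:
  88 kg:  kg
  (18.1 m^2 s^-1) / (775 kg⁻¹·m³):  [m²·s⁻¹] / [kg⁻¹·m³] = kg·m⁻¹·s⁻¹
kg ≠ kg·m⁻¹·s⁻¹, so they cannot be added.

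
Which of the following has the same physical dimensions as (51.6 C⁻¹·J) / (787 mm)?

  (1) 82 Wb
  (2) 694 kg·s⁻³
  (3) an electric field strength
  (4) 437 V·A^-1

(3)

Reference: [kg·m²·s⁻³·A⁻¹] / [m] = kg·m·s⁻³·A⁻¹.
Each option:
  (1) Wb = V·s = kg·m²·s⁻²·A⁻¹
  (2) kg·s⁻³
  (3) [electric field strength] = kg·m·s⁻³·A⁻¹  ← same
  (4) V·A⁻¹ = J·C⁻¹·A⁻¹ = kg·m²·s⁻³·A⁻²
Only (3) matches kg·m·s⁻³·A⁻¹.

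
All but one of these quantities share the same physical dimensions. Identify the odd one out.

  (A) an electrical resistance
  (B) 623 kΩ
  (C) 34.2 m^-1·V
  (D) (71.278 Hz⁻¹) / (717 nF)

Dimensions:
  (A) [electrical resistance] = kg·m²·s⁻³·A⁻²
  (B) Ω = V·A⁻¹ = kg·m²·s⁻³·A⁻²
  (C) V·m⁻¹ = J·C⁻¹·m⁻¹ = kg·m·s⁻³·A⁻¹
  (D) [s] / [kg⁻¹·m⁻²·s⁴·A²] = kg·m²·s⁻³·A⁻²
All reduce to kg·m²·s⁻³·A⁻² except (C), which is kg·m·s⁻³·A⁻¹.

(C)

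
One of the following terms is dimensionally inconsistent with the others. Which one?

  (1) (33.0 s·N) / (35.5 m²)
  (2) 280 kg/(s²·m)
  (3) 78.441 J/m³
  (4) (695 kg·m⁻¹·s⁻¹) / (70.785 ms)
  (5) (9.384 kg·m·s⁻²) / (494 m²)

(1)

Reduce each to base SI dimensions:
  (1) [kg·m·s⁻¹] / [m²] = kg·m⁻¹·s⁻¹
  (2) kg·m⁻¹·s⁻²
  (3) J·m⁻³ = N·m·m⁻³ = kg·m⁻¹·s⁻²
  (4) [kg·m⁻¹·s⁻¹] / [s] = kg·m⁻¹·s⁻²
  (5) [kg·m·s⁻²] / [m²] = kg·m⁻¹·s⁻²
All reduce to kg·m⁻¹·s⁻² except (1), which is kg·m⁻¹·s⁻¹.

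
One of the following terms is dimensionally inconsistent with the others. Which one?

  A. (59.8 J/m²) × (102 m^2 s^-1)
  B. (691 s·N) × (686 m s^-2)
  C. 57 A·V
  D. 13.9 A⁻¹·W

D.

Dimensions:
  A. [kg·s⁻²] · [m²·s⁻¹] = kg·m²·s⁻³
  B. [kg·m·s⁻¹] · [m·s⁻²] = kg·m²·s⁻³
  C. V·A = J·C⁻¹·A = kg·m²·s⁻³
  D. W·A⁻¹ = J·s⁻¹·A⁻¹ = kg·m²·s⁻³·A⁻¹
All reduce to kg·m²·s⁻³ except D., which is kg·m²·s⁻³·A⁻¹.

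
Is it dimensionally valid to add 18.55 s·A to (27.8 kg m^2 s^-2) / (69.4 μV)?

In SI base units:
  18.55 s·A:  A·s = s·A
  (27.8 kg m^2 s^-2) / (69.4 μV):  [kg·m²·s⁻²] / [kg·m²·s⁻³·A⁻¹] = s·A
Both are s·A, so they have the same dimensions and can be added.

Yes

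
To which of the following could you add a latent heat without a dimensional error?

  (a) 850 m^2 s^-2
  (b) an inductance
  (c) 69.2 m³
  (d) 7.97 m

Reference: [latent heat] = m²·s⁻².
Each option:
  (a) m²·s⁻²  ← same
  (b) [inductance] = kg·m²·s⁻²·A⁻²
  (c) m³
  (d) m
Only (a) matches m²·s⁻².

(a)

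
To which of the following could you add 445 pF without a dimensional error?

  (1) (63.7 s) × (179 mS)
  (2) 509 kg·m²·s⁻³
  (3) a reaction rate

(1)

Reference: F = C·V⁻¹ = kg⁻¹·m⁻²·s⁴·A².
Each option:
  (1) [s] · [kg⁻¹·m⁻²·s³·A²] = kg⁻¹·m⁻²·s⁴·A²  ← same
  (2) kg·m²·s⁻³
  (3) [reaction rate] = m⁻³·s⁻¹·mol
Only (1) matches kg⁻¹·m⁻²·s⁴·A².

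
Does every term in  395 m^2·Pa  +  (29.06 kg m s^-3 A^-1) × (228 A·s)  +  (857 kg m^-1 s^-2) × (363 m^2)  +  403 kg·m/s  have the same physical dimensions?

No

Dimensions:
  395 m^2·Pa:  Pa·m² = N·m⁻²·m² = kg·m·s⁻²
  (29.06 kg m s^-3 A^-1) × (228 A·s):  [kg·m·s⁻³·A⁻¹] · [s·A] = kg·m·s⁻²
  (857 kg m^-1 s^-2) × (363 m^2):  [kg·m⁻¹·s⁻²] · [m²] = kg·m·s⁻²
  403 kg·m/s:  kg·m·s⁻¹
The terms do not share a single dimension (kg·m·s⁻² vs kg·m·s⁻¹).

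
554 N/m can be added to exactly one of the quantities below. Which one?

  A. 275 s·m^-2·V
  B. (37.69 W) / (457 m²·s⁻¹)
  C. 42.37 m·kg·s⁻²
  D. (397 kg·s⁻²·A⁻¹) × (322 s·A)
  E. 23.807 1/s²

B.

Reference: N·m⁻¹ = kg·m·s⁻²·m⁻¹ = kg·s⁻².
Each option:
  A. V·s·m⁻² = J·C⁻¹·s·m⁻² = kg·s⁻²·A⁻¹
  B. [kg·m²·s⁻³] / [m²·s⁻¹] = kg·s⁻²  ← same
  C. kg·m·s⁻²
  D. [kg·s⁻²·A⁻¹] · [s·A] = kg·s⁻¹
  E. s⁻²
Only B. matches kg·s⁻².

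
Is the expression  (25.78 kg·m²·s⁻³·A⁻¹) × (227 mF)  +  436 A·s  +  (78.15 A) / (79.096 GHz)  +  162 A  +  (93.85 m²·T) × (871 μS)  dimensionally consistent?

No

In SI base units:
  (25.78 kg·m²·s⁻³·A⁻¹) × (227 mF):  [kg·m²·s⁻³·A⁻¹] · [kg⁻¹·m⁻²·s⁴·A²] = s·A
  436 A·s:  A·s = s·A
  (78.15 A) / (79.096 GHz):  [A] / [s⁻¹] = s·A
  162 A:  A
  (93.85 m²·T) × (871 μS):  [kg·m²·s⁻²·A⁻¹] · [kg⁻¹·m⁻²·s³·A²] = s·A
The terms do not share a single dimension (A vs s·A).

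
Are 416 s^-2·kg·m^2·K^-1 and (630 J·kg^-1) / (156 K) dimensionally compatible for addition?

No

Expand each in SI base units:
  416 s^-2·kg·m^2·K^-1:  kg·m²·s⁻²·K⁻¹
  (630 J·kg^-1) / (156 K):  [m²·s⁻²] / [K] = m²·s⁻²·K⁻¹
kg·m²·s⁻²·K⁻¹ ≠ m²·s⁻²·K⁻¹, so they cannot be added.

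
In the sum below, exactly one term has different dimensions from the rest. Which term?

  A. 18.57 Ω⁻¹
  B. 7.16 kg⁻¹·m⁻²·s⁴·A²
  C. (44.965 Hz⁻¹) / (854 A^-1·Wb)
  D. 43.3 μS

B.

In SI base units:
  A. Ω⁻¹ = (V·A⁻¹)⁻¹ = kg⁻¹·m⁻²·s³·A²
  B. kg⁻¹·m⁻²·s⁴·A²
  C. [s] / [kg·m²·s⁻²·A⁻²] = kg⁻¹·m⁻²·s³·A²
  D. S = Ω⁻¹ = kg⁻¹·m⁻²·s³·A²
All reduce to kg⁻¹·m⁻²·s³·A² except B., which is kg⁻¹·m⁻²·s⁴·A².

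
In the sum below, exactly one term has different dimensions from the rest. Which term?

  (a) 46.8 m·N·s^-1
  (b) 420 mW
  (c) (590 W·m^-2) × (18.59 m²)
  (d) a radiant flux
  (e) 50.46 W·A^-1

(e)

Reduce each to base SI dimensions:
  (a) N·m·s⁻¹ = kg·m·s⁻²·m·s⁻¹ = kg·m²·s⁻³
  (b) W = J·s⁻¹ = kg·m²·s⁻³
  (c) [kg·s⁻³] · [m²] = kg·m²·s⁻³
  (d) [radiant flux] = kg·m²·s⁻³
  (e) W·A⁻¹ = J·s⁻¹·A⁻¹ = kg·m²·s⁻³·A⁻¹
All reduce to kg·m²·s⁻³ except (e), which is kg·m²·s⁻³·A⁻¹.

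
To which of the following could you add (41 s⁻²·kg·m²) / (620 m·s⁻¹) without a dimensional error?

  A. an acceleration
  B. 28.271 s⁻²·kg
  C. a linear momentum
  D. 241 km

Reference: [kg·m²·s⁻²] / [m·s⁻¹] = kg·m·s⁻¹.
Each option:
  A. [acceleration] = m·s⁻²
  B. kg·s⁻²
  C. [linear momentum] = kg·m·s⁻¹  ← same
  D. m
Only C. matches kg·m·s⁻¹.

C.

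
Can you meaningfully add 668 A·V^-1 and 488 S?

Yes

Work out the base dimensions of each:
  668 A·V^-1:  A·V⁻¹ = A·(J·C⁻¹)⁻¹ = kg⁻¹·m⁻²·s³·A²
  488 S:  S = Ω⁻¹ = kg⁻¹·m⁻²·s³·A²
Both are kg⁻¹·m⁻²·s³·A², so they have the same dimensions and can be added.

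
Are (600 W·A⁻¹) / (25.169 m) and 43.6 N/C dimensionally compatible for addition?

In SI base units:
  (600 W·A⁻¹) / (25.169 m):  [kg·m²·s⁻³·A⁻¹] / [m] = kg·m·s⁻³·A⁻¹
  43.6 N/C:  N·C⁻¹ = kg·m·s⁻²·(s·A)⁻¹ = kg·m·s⁻³·A⁻¹
Both are kg·m·s⁻³·A⁻¹, so they have the same dimensions and can be added.

Yes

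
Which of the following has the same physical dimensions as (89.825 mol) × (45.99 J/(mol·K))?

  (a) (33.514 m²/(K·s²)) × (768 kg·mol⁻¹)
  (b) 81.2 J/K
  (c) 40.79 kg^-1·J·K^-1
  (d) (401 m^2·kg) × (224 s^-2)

(b)

Reference: [mol] · [kg·m²·s⁻²·K⁻¹·mol⁻¹] = kg·m²·s⁻²·K⁻¹.
Each option:
  (a) [m²·s⁻²·K⁻¹] · [kg·mol⁻¹] = kg·m²·s⁻²·K⁻¹·mol⁻¹
  (b) J·K⁻¹ = N·m·K⁻¹ = kg·m²·s⁻²·K⁻¹  ← same
  (c) J·kg⁻¹·K⁻¹ = N·m·kg⁻¹·K⁻¹ = m²·s⁻²·K⁻¹
  (d) [kg·m²] · [s⁻²] = kg·m²·s⁻²
Only (b) matches kg·m²·s⁻²·K⁻¹.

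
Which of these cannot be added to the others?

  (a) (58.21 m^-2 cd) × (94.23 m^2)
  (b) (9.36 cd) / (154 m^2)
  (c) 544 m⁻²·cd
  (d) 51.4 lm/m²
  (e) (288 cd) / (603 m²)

(a)

Work out the base dimensions of each:
  (a) [m⁻²·cd] · [m²] = cd
  (b) [cd] / [m²] = m⁻²·cd
  (c) cd·m⁻² = m⁻²·cd
  (d) lm·m⁻² = cd·m⁻² = m⁻²·cd
  (e) [cd] / [m²] = m⁻²·cd
All reduce to m⁻²·cd except (a), which is cd.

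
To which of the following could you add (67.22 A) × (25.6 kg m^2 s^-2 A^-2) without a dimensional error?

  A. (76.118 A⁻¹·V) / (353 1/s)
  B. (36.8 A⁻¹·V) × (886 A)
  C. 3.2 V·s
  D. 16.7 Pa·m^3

Reference: [A] · [kg·m²·s⁻²·A⁻²] = kg·m²·s⁻²·A⁻¹.
Each option:
  A. [kg·m²·s⁻³·A⁻²] / [s⁻¹] = kg·m²·s⁻²·A⁻²
  B. [kg·m²·s⁻³·A⁻²] · [A] = kg·m²·s⁻³·A⁻¹
  C. V·s = J·C⁻¹·s = kg·m²·s⁻²·A⁻¹  ← same
  D. Pa·m³ = N·m⁻²·m³ = kg·m²·s⁻²
Only C. matches kg·m²·s⁻²·A⁻¹.

C.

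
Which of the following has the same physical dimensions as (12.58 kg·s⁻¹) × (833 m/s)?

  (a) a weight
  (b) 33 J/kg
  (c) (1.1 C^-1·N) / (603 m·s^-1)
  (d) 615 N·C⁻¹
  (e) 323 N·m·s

Reference: [kg·s⁻¹] · [m·s⁻¹] = kg·m·s⁻².
Each option:
  (a) [weight] = kg·m·s⁻²  ← same
  (b) J·kg⁻¹ = N·m·kg⁻¹ = m²·s⁻²
  (c) [kg·m·s⁻³·A⁻¹] / [m·s⁻¹] = kg·s⁻²·A⁻¹
  (d) N·C⁻¹ = kg·m·s⁻²·(s·A)⁻¹ = kg·m·s⁻³·A⁻¹
  (e) N·m·s = kg·m·s⁻²·m·s = kg·m²·s⁻¹
Only (a) matches kg·m·s⁻².

(a)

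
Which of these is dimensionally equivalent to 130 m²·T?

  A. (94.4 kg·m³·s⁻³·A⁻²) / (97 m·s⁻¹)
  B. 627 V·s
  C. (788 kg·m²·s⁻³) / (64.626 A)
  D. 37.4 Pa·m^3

B.

Reference: T·m² = Wb·m⁻²·m² = kg·m²·s⁻²·A⁻¹.
Each option:
  A. [kg·m³·s⁻³·A⁻²] / [m·s⁻¹] = kg·m²·s⁻²·A⁻²
  B. V·s = J·C⁻¹·s = kg·m²·s⁻²·A⁻¹  ← same
  C. [kg·m²·s⁻³] / [A] = kg·m²·s⁻³·A⁻¹
  D. Pa·m³ = N·m⁻²·m³ = kg·m²·s⁻²
Only B. matches kg·m²·s⁻²·A⁻¹.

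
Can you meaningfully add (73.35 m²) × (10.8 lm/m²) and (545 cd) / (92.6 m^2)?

No

Work out the base dimensions of each:
  (73.35 m²) × (10.8 lm/m²):  [m²] · [m⁻²·cd] = cd
  (545 cd) / (92.6 m^2):  [cd] / [m²] = m⁻²·cd
cd ≠ m⁻²·cd, so they cannot be added.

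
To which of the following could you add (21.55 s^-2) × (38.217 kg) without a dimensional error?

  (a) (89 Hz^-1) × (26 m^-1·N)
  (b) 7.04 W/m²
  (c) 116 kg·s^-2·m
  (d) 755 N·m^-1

Reference: [s⁻²] · [kg] = kg·s⁻².
Each option:
  (a) [s] · [kg·s⁻²] = kg·s⁻¹
  (b) W·m⁻² = J·s⁻¹·m⁻² = kg·s⁻³
  (c) kg·m·s⁻²
  (d) N·m⁻¹ = kg·m·s⁻²·m⁻¹ = kg·s⁻²  ← same
Only (d) matches kg·s⁻².

(d)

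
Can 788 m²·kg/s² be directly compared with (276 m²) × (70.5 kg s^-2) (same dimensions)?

Work out the base dimensions of each:
  788 m²·kg/s²:  kg·m²·s⁻²
  (276 m²) × (70.5 kg s^-2):  [m²] · [kg·s⁻²] = kg·m²·s⁻²
Both are kg·m²·s⁻², so they have the same dimensions and can be added.

Yes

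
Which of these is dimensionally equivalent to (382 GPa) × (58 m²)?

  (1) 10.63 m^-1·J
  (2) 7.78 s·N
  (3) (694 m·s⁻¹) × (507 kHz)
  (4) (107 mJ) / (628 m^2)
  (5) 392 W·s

(1)

Reference: [kg·m⁻¹·s⁻²] · [m²] = kg·m·s⁻².
Each option:
  (1) J·m⁻¹ = N·m·m⁻¹ = kg·m·s⁻²  ← same
  (2) N·s = kg·m·s⁻²·s = kg·m·s⁻¹
  (3) [m·s⁻¹] · [s⁻¹] = m·s⁻²
  (4) [kg·m²·s⁻²] / [m²] = kg·s⁻²
  (5) W·s = J·s⁻¹·s = kg·m²·s⁻²
Only (1) matches kg·m·s⁻².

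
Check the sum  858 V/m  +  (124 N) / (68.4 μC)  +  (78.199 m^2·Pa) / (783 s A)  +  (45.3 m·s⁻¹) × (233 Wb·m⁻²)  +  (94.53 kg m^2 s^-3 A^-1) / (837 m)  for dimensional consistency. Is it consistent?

Work out the base dimensions of each:
  858 V/m:  V·m⁻¹ = J·C⁻¹·m⁻¹ = kg·m·s⁻³·A⁻¹
  (124 N) / (68.4 μC):  [kg·m·s⁻²] / [s·A] = kg·m·s⁻³·A⁻¹
  (78.199 m^2·Pa) / (783 s A):  [kg·m·s⁻²] / [s·A] = kg·m·s⁻³·A⁻¹
  (45.3 m·s⁻¹) × (233 Wb·m⁻²):  [m·s⁻¹] · [kg·s⁻²·A⁻¹] = kg·m·s⁻³·A⁻¹
  (94.53 kg m^2 s^-3 A^-1) / (837 m):  [kg·m²·s⁻³·A⁻¹] / [m] = kg·m·s⁻³·A⁻¹
Every term reduces to kg·m·s⁻³·A⁻¹.

Yes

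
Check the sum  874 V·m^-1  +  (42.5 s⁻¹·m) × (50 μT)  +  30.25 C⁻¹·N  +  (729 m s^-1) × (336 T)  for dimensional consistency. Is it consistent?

Yes

Reduce each to base SI dimensions:
  874 V·m^-1:  V·m⁻¹ = J·C⁻¹·m⁻¹ = kg·m·s⁻³·A⁻¹
  (42.5 s⁻¹·m) × (50 μT):  [m·s⁻¹] · [kg·s⁻²·A⁻¹] = kg·m·s⁻³·A⁻¹
  30.25 C⁻¹·N:  N·C⁻¹ = kg·m·s⁻²·(s·A)⁻¹ = kg·m·s⁻³·A⁻¹
  (729 m s^-1) × (336 T):  [m·s⁻¹] · [kg·s⁻²·A⁻¹] = kg·m·s⁻³·A⁻¹
Every term reduces to kg·m·s⁻³·A⁻¹.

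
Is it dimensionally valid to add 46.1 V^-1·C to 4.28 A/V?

Dimensions:
  46.1 V^-1·C:  C·V⁻¹ = s·A·(J·C⁻¹)⁻¹ = kg⁻¹·m⁻²·s⁴·A²
  4.28 A/V:  A·V⁻¹ = A·(J·C⁻¹)⁻¹ = kg⁻¹·m⁻²·s³·A²
kg⁻¹·m⁻²·s⁴·A² ≠ kg⁻¹·m⁻²·s³·A², so they cannot be added.

No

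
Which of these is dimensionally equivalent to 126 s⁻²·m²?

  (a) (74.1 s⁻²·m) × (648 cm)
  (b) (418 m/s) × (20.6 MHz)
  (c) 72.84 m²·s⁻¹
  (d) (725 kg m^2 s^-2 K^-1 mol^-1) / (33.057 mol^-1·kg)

Reference: m²·s⁻².
Each option:
  (a) [m·s⁻²] · [m] = m²·s⁻²  ← same
  (b) [m·s⁻¹] · [s⁻¹] = m·s⁻²
  (c) m²·s⁻¹
  (d) [kg·m²·s⁻²·K⁻¹·mol⁻¹] / [kg·mol⁻¹] = m²·s⁻²·K⁻¹
Only (a) matches m²·s⁻².

(a)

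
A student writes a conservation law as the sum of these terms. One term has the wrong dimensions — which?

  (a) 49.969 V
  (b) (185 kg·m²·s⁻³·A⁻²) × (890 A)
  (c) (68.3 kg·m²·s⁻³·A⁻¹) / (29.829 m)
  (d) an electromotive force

(c)

In SI base units:
  (a) V = J·C⁻¹ = kg·m²·s⁻³·A⁻¹
  (b) [kg·m²·s⁻³·A⁻²] · [A] = kg·m²·s⁻³·A⁻¹
  (c) [kg·m²·s⁻³·A⁻¹] / [m] = kg·m·s⁻³·A⁻¹
  (d) [electromotive force] = kg·m²·s⁻³·A⁻¹
All reduce to kg·m²·s⁻³·A⁻¹ except (c), which is kg·m·s⁻³·A⁻¹.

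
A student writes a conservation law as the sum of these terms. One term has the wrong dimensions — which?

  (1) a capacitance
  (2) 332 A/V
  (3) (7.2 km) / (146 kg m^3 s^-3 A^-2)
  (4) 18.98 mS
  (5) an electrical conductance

Reduce each to base SI dimensions:
  (1) [capacitance] = kg⁻¹·m⁻²·s⁴·A²
  (2) A·V⁻¹ = A·(J·C⁻¹)⁻¹ = kg⁻¹·m⁻²·s³·A²
  (3) [m] / [kg·m³·s⁻³·A⁻²] = kg⁻¹·m⁻²·s³·A²
  (4) S = Ω⁻¹ = kg⁻¹·m⁻²·s³·A²
  (5) [electrical conductance] = kg⁻¹·m⁻²·s³·A²
All reduce to kg⁻¹·m⁻²·s³·A² except (1), which is kg⁻¹·m⁻²·s⁴·A².

(1)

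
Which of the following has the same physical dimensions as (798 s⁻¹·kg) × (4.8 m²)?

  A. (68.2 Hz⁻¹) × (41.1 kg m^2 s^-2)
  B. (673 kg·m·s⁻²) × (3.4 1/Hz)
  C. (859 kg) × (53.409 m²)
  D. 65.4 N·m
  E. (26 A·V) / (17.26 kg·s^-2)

Reference: [kg·s⁻¹] · [m²] = kg·m²·s⁻¹.
Each option:
  A. [s] · [kg·m²·s⁻²] = kg·m²·s⁻¹  ← same
  B. [kg·m·s⁻²] · [s] = kg·m·s⁻¹
  C. [kg] · [m²] = kg·m²
  D. N·m = kg·m·s⁻²·m = kg·m²·s⁻²
  E. [kg·m²·s⁻³] / [kg·s⁻²] = m²·s⁻¹
Only A. matches kg·m²·s⁻¹.

A.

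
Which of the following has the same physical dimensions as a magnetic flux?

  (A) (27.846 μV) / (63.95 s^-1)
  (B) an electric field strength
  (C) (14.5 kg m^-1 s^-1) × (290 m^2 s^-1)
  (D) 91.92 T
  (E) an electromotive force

Reference: [magnetic flux] = kg·m²·s⁻²·A⁻¹.
Each option:
  (A) [kg·m²·s⁻³·A⁻¹] / [s⁻¹] = kg·m²·s⁻²·A⁻¹  ← same
  (B) [electric field strength] = kg·m·s⁻³·A⁻¹
  (C) [kg·m⁻¹·s⁻¹] · [m²·s⁻¹] = kg·m·s⁻²
  (D) T = Wb·m⁻² = kg·s⁻²·A⁻¹
  (E) [electromotive force] = kg·m²·s⁻³·A⁻¹
Only (A) matches kg·m²·s⁻²·A⁻¹.

(A)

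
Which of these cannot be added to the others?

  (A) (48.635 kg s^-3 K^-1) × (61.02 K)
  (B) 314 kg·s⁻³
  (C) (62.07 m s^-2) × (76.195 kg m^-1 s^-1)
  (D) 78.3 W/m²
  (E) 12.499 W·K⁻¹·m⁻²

(E)

In SI base units:
  (A) [kg·s⁻³·K⁻¹] · [K] = kg·s⁻³
  (B) kg·s⁻³
  (C) [m·s⁻²] · [kg·m⁻¹·s⁻¹] = kg·s⁻³
  (D) W·m⁻² = J·s⁻¹·m⁻² = kg·s⁻³
  (E) W·m⁻²·K⁻¹ = J·s⁻¹·m⁻²·K⁻¹ = kg·s⁻³·K⁻¹
All reduce to kg·s⁻³ except (E), which is kg·s⁻³·K⁻¹.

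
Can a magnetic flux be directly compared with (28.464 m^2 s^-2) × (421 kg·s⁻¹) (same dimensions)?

Reduce each to base SI dimensions:
  a magnetic flux:  [magnetic flux] = kg·m²·s⁻²·A⁻¹
  (28.464 m^2 s^-2) × (421 kg·s⁻¹):  [m²·s⁻²] · [kg·s⁻¹] = kg·m²·s⁻³
kg·m²·s⁻²·A⁻¹ ≠ kg·m²·s⁻³, so they cannot be added.

No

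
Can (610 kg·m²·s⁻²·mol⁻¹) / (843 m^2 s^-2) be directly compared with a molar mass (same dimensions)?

In SI base units:
  (610 kg·m²·s⁻²·mol⁻¹) / (843 m^2 s^-2):  [kg·m²·s⁻²·mol⁻¹] / [m²·s⁻²] = kg·mol⁻¹
  a molar mass:  [molar mass] = kg·mol⁻¹
Both are kg·mol⁻¹, so they have the same dimensions and can be added.

Yes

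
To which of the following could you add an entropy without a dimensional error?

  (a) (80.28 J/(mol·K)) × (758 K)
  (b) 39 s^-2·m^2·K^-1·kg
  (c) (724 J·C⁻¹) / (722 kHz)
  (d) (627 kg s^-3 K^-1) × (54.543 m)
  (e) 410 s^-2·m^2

(b)

Reference: [entropy] = kg·m²·s⁻²·K⁻¹.
Each option:
  (a) [kg·m²·s⁻²·K⁻¹·mol⁻¹] · [K] = kg·m²·s⁻²·mol⁻¹
  (b) kg·m²·s⁻²·K⁻¹  ← same
  (c) [kg·m²·s⁻³·A⁻¹] / [s⁻¹] = kg·m²·s⁻²·A⁻¹
  (d) [kg·s⁻³·K⁻¹] · [m] = kg·m·s⁻³·K⁻¹
  (e) m²·s⁻²
Only (b) matches kg·m²·s⁻²·K⁻¹.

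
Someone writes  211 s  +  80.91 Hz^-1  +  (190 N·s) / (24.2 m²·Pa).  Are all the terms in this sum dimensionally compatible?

Work out the base dimensions of each:
  211 s:  s
  80.91 Hz^-1:  Hz⁻¹ = (s⁻¹)⁻¹ = s
  (190 N·s) / (24.2 m²·Pa):  [kg·m·s⁻¹] / [kg·m·s⁻²] = s
Every term reduces to s.

Yes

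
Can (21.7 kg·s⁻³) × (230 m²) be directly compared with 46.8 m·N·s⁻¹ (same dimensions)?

In SI base units:
  (21.7 kg·s⁻³) × (230 m²):  [kg·s⁻³] · [m²] = kg·m²·s⁻³
  46.8 m·N·s⁻¹:  N·m·s⁻¹ = kg·m·s⁻²·m·s⁻¹ = kg·m²·s⁻³
Both are kg·m²·s⁻³, so they have the same dimensions and can be added.

Yes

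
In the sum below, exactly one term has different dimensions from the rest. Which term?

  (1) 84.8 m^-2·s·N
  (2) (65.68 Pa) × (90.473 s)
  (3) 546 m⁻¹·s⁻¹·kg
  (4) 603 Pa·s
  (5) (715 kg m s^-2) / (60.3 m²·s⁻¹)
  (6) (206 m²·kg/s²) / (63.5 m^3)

Work out the base dimensions of each:
  (1) N·s·m⁻² = kg·m·s⁻²·s·m⁻² = kg·m⁻¹·s⁻¹
  (2) [kg·m⁻¹·s⁻²] · [s] = kg·m⁻¹·s⁻¹
  (3) kg·m⁻¹·s⁻¹
  (4) Pa·s = N·m⁻²·s = kg·m⁻¹·s⁻¹
  (5) [kg·m·s⁻²] / [m²·s⁻¹] = kg·m⁻¹·s⁻¹
  (6) [kg·m²·s⁻²] / [m³] = kg·m⁻¹·s⁻²
All reduce to kg·m⁻¹·s⁻¹ except (6), which is kg·m⁻¹·s⁻².

(6)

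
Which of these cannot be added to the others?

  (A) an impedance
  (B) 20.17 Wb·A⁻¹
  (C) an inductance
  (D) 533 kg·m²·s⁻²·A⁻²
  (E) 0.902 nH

(A)

Expand each in SI base units:
  (A) [impedance] = kg·m²·s⁻³·A⁻²
  (B) Wb·A⁻¹ = V·s·A⁻¹ = kg·m²·s⁻²·A⁻²
  (C) [inductance] = kg·m²·s⁻²·A⁻²
  (D) kg·m²·s⁻²·A⁻²
  (E) H = V·s·A⁻¹ = kg·m²·s⁻²·A⁻²
All reduce to kg·m²·s⁻²·A⁻² except (A), which is kg·m²·s⁻³·A⁻².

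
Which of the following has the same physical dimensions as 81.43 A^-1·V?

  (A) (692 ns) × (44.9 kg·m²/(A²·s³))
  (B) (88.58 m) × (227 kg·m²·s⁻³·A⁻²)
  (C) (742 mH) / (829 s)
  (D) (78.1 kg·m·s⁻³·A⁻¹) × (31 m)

(C)

Reference: V·A⁻¹ = J·C⁻¹·A⁻¹ = kg·m²·s⁻³·A⁻².
Each option:
  (A) [s] · [kg·m²·s⁻³·A⁻²] = kg·m²·s⁻²·A⁻²
  (B) [m] · [kg·m²·s⁻³·A⁻²] = kg·m³·s⁻³·A⁻²
  (C) [kg·m²·s⁻²·A⁻²] / [s] = kg·m²·s⁻³·A⁻²  ← same
  (D) [kg·m·s⁻³·A⁻¹] · [m] = kg·m²·s⁻³·A⁻¹
Only (C) matches kg·m²·s⁻³·A⁻².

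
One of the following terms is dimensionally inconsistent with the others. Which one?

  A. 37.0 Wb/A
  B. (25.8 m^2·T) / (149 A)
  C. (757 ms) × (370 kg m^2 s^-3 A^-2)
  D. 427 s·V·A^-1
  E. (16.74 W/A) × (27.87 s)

Expand each in SI base units:
  A. Wb·A⁻¹ = V·s·A⁻¹ = kg·m²·s⁻²·A⁻²
  B. [kg·m²·s⁻²·A⁻¹] / [A] = kg·m²·s⁻²·A⁻²
  C. [s] · [kg·m²·s⁻³·A⁻²] = kg·m²·s⁻²·A⁻²
  D. V·s·A⁻¹ = J·C⁻¹·s·A⁻¹ = kg·m²·s⁻²·A⁻²
  E. [kg·m²·s⁻³·A⁻¹] · [s] = kg·m²·s⁻²·A⁻¹
All reduce to kg·m²·s⁻²·A⁻² except E., which is kg·m²·s⁻²·A⁻¹.

E.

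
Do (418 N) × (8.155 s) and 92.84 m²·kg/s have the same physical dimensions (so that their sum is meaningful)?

No

Work out the base dimensions of each:
  (418 N) × (8.155 s):  [kg·m·s⁻²] · [s] = kg·m·s⁻¹
  92.84 m²·kg/s:  kg·m²·s⁻¹
kg·m·s⁻¹ ≠ kg·m²·s⁻¹, so they cannot be added.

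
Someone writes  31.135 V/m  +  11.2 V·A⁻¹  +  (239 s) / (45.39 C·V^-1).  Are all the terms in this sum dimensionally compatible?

No

Expand each in SI base units:
  31.135 V/m:  V·m⁻¹ = J·C⁻¹·m⁻¹ = kg·m·s⁻³·A⁻¹
  11.2 V·A⁻¹:  V·A⁻¹ = J·C⁻¹·A⁻¹ = kg·m²·s⁻³·A⁻²
  (239 s) / (45.39 C·V^-1):  [s] / [kg⁻¹·m⁻²·s⁴·A²] = kg·m²·s⁻³·A⁻²
The terms do not share a single dimension (kg·m²·s⁻³·A⁻² vs kg·m·s⁻³·A⁻¹).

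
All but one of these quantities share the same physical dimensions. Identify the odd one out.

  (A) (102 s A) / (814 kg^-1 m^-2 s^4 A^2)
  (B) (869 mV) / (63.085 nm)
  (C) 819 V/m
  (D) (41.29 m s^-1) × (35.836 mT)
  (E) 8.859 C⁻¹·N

(A)

Expand each in SI base units:
  (A) [s·A] / [kg⁻¹·m⁻²·s⁴·A²] = kg·m²·s⁻³·A⁻¹
  (B) [kg·m²·s⁻³·A⁻¹] / [m] = kg·m·s⁻³·A⁻¹
  (C) V·m⁻¹ = J·C⁻¹·m⁻¹ = kg·m·s⁻³·A⁻¹
  (D) [m·s⁻¹] · [kg·s⁻²·A⁻¹] = kg·m·s⁻³·A⁻¹
  (E) N·C⁻¹ = kg·m·s⁻²·(s·A)⁻¹ = kg·m·s⁻³·A⁻¹
All reduce to kg·m·s⁻³·A⁻¹ except (A), which is kg·m²·s⁻³·A⁻¹.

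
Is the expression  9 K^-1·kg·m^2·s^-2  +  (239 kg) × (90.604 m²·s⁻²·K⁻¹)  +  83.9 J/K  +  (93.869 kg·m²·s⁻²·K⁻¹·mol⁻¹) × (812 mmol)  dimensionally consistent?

Yes

Expand each in SI base units:
  9 K^-1·kg·m^2·s^-2:  kg·m²·s⁻²·K⁻¹
  (239 kg) × (90.604 m²·s⁻²·K⁻¹):  [kg] · [m²·s⁻²·K⁻¹] = kg·m²·s⁻²·K⁻¹
  83.9 J/K:  J·K⁻¹ = N·m·K⁻¹ = kg·m²·s⁻²·K⁻¹
  (93.869 kg·m²·s⁻²·K⁻¹·mol⁻¹) × (812 mmol):  [kg·m²·s⁻²·K⁻¹·mol⁻¹] · [mol] = kg·m²·s⁻²·K⁻¹
Every term reduces to kg·m²·s⁻²·K⁻¹.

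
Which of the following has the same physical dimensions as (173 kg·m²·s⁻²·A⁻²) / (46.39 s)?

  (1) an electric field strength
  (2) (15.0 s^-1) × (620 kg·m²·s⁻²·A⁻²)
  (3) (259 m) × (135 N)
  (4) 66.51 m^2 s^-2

Reference: [kg·m²·s⁻²·A⁻²] / [s] = kg·m²·s⁻³·A⁻².
Each option:
  (1) [electric field strength] = kg·m·s⁻³·A⁻¹
  (2) [s⁻¹] · [kg·m²·s⁻²·A⁻²] = kg·m²·s⁻³·A⁻²  ← same
  (3) [m] · [kg·m·s⁻²] = kg·m²·s⁻²
  (4) m²·s⁻²
Only (2) matches kg·m²·s⁻³·A⁻².

(2)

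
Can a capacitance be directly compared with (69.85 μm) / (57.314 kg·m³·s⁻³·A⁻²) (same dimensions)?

In SI base units:
  a capacitance:  [capacitance] = kg⁻¹·m⁻²·s⁴·A²
  (69.85 μm) / (57.314 kg·m³·s⁻³·A⁻²):  [m] / [kg·m³·s⁻³·A⁻²] = kg⁻¹·m⁻²·s³·A²
kg⁻¹·m⁻²·s⁴·A² ≠ kg⁻¹·m⁻²·s³·A², so they cannot be added.

No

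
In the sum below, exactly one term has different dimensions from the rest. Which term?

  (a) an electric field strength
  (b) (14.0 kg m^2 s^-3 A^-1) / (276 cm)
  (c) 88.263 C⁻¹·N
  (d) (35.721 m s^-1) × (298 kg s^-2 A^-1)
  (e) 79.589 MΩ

(e)

Dimensions:
  (a) [electric field strength] = kg·m·s⁻³·A⁻¹
  (b) [kg·m²·s⁻³·A⁻¹] / [m] = kg·m·s⁻³·A⁻¹
  (c) N·C⁻¹ = kg·m·s⁻²·(s·A)⁻¹ = kg·m·s⁻³·A⁻¹
  (d) [m·s⁻¹] · [kg·s⁻²·A⁻¹] = kg·m·s⁻³·A⁻¹
  (e) Ω = V·A⁻¹ = kg·m²·s⁻³·A⁻²
All reduce to kg·m·s⁻³·A⁻¹ except (e), which is kg·m²·s⁻³·A⁻².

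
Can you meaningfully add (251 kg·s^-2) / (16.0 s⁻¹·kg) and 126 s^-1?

Reduce each to base SI dimensions:
  (251 kg·s^-2) / (16.0 s⁻¹·kg):  [kg·s⁻²] / [kg·s⁻¹] = s⁻¹
  126 s^-1:  s⁻¹
Both are s⁻¹, so they have the same dimensions and can be added.

Yes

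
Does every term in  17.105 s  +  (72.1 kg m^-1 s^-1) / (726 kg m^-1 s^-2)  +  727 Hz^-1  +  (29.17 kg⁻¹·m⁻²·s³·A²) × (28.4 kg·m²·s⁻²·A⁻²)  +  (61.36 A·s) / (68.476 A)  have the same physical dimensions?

In SI base units:
  17.105 s:  s
  (72.1 kg m^-1 s^-1) / (726 kg m^-1 s^-2):  [kg·m⁻¹·s⁻¹] / [kg·m⁻¹·s⁻²] = s
  727 Hz^-1:  Hz⁻¹ = (s⁻¹)⁻¹ = s
  (29.17 kg⁻¹·m⁻²·s³·A²) × (28.4 kg·m²·s⁻²·A⁻²):  [kg⁻¹·m⁻²·s³·A²] · [kg·m²·s⁻²·A⁻²] = s
  (61.36 A·s) / (68.476 A):  [s·A] / [A] = s
Every term reduces to s.

Yes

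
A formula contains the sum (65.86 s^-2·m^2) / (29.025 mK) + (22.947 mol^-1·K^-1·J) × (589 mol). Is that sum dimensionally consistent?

In SI base units:
  (65.86 s^-2·m^2) / (29.025 mK):  [m²·s⁻²] / [K] = m²·s⁻²·K⁻¹
  (22.947 mol^-1·K^-1·J) × (589 mol):  [kg·m²·s⁻²·K⁻¹·mol⁻¹] · [mol] = kg·m²·s⁻²·K⁻¹
m²·s⁻²·K⁻¹ ≠ kg·m²·s⁻²·K⁻¹, so they cannot be added.

No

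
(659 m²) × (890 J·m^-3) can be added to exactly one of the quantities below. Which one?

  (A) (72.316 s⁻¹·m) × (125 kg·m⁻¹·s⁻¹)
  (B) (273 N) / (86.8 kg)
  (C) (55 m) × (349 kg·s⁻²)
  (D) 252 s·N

(C)

Reference: [m²] · [kg·m⁻¹·s⁻²] = kg·m·s⁻².
Each option:
  (A) [m·s⁻¹] · [kg·m⁻¹·s⁻¹] = kg·s⁻²
  (B) [kg·m·s⁻²] / [kg] = m·s⁻²
  (C) [m] · [kg·s⁻²] = kg·m·s⁻²  ← same
  (D) N·s = kg·m·s⁻²·s = kg·m·s⁻¹
Only (C) matches kg·m·s⁻².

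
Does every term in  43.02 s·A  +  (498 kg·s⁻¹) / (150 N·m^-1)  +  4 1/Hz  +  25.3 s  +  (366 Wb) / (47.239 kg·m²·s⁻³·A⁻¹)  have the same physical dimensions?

No

Work out the base dimensions of each:
  43.02 s·A:  A·s = s·A
  (498 kg·s⁻¹) / (150 N·m^-1):  [kg·s⁻¹] / [kg·s⁻²] = s
  4 1/Hz:  Hz⁻¹ = (s⁻¹)⁻¹ = s
  25.3 s:  s
  (366 Wb) / (47.239 kg·m²·s⁻³·A⁻¹):  [kg·m²·s⁻²·A⁻¹] / [kg·m²·s⁻³·A⁻¹] = s
The terms do not share a single dimension (s vs s·A).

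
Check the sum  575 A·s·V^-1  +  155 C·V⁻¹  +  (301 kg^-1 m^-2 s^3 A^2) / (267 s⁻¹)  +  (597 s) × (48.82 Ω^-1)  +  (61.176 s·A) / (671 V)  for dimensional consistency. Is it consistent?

Work out the base dimensions of each:
  575 A·s·V^-1:  A·s·V⁻¹ = A·s·(J·C⁻¹)⁻¹ = kg⁻¹·m⁻²·s⁴·A²
  155 C·V⁻¹:  C·V⁻¹ = s·A·(J·C⁻¹)⁻¹ = kg⁻¹·m⁻²·s⁴·A²
  (301 kg^-1 m^-2 s^3 A^2) / (267 s⁻¹):  [kg⁻¹·m⁻²·s³·A²] / [s⁻¹] = kg⁻¹·m⁻²·s⁴·A²
  (597 s) × (48.82 Ω^-1):  [s] · [kg⁻¹·m⁻²·s³·A²] = kg⁻¹·m⁻²·s⁴·A²
  (61.176 s·A) / (671 V):  [s·A] / [kg·m²·s⁻³·A⁻¹] = kg⁻¹·m⁻²·s⁴·A²
Every term reduces to kg⁻¹·m⁻²·s⁴·A².

Yes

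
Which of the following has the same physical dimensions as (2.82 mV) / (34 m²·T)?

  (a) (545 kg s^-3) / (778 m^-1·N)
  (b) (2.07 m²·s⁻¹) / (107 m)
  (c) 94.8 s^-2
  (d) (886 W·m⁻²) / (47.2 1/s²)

(a)

Reference: [kg·m²·s⁻³·A⁻¹] / [kg·m²·s⁻²·A⁻¹] = s⁻¹.
Each option:
  (a) [kg·s⁻³] / [kg·s⁻²] = s⁻¹  ← same
  (b) [m²·s⁻¹] / [m] = m·s⁻¹
  (c) s⁻²
  (d) [kg·s⁻³] / [s⁻²] = kg·s⁻¹
Only (a) matches s⁻¹.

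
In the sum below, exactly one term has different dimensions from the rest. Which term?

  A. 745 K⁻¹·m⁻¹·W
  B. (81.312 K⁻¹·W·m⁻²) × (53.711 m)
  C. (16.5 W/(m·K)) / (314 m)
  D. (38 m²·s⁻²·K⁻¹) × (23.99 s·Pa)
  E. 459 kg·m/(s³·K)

C.

Dimensions:
  A. W·m⁻¹·K⁻¹ = J·s⁻¹·m⁻¹·K⁻¹ = kg·m·s⁻³·K⁻¹
  B. [kg·s⁻³·K⁻¹] · [m] = kg·m·s⁻³·K⁻¹
  C. [kg·m·s⁻³·K⁻¹] / [m] = kg·s⁻³·K⁻¹
  D. [m²·s⁻²·K⁻¹] · [kg·m⁻¹·s⁻¹] = kg·m·s⁻³·K⁻¹
  E. kg·m·s⁻³·K⁻¹
All reduce to kg·m·s⁻³·K⁻¹ except C., which is kg·s⁻³·K⁻¹.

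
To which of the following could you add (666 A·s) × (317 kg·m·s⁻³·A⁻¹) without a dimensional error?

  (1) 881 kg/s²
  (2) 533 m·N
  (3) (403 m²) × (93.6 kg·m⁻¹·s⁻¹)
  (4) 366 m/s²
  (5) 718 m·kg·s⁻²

(5)

Reference: [s·A] · [kg·m·s⁻³·A⁻¹] = kg·m·s⁻².
Each option:
  (1) kg·s⁻²
  (2) N·m = kg·m·s⁻²·m = kg·m²·s⁻²
  (3) [m²] · [kg·m⁻¹·s⁻¹] = kg·m·s⁻¹
  (4) m·s⁻²
  (5) kg·m·s⁻²  ← same
Only (5) matches kg·m·s⁻².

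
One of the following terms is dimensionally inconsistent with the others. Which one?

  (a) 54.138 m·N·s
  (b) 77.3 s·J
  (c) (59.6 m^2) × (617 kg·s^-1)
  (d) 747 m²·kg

In SI base units:
  (a) N·m·s = kg·m·s⁻²·m·s = kg·m²·s⁻¹
  (b) J·s = N·m·s = kg·m²·s⁻¹
  (c) [m²] · [kg·s⁻¹] = kg·m²·s⁻¹
  (d) kg·m²
All reduce to kg·m²·s⁻¹ except (d), which is kg·m².

(d)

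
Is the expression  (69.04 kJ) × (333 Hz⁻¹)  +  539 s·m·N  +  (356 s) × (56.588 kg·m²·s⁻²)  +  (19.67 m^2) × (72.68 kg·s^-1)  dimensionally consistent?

Yes

Dimensions:
  (69.04 kJ) × (333 Hz⁻¹):  [kg·m²·s⁻²] · [s] = kg·m²·s⁻¹
  539 s·m·N:  N·m·s = kg·m·s⁻²·m·s = kg·m²·s⁻¹
  (356 s) × (56.588 kg·m²·s⁻²):  [s] · [kg·m²·s⁻²] = kg·m²·s⁻¹
  (19.67 m^2) × (72.68 kg·s^-1):  [m²] · [kg·s⁻¹] = kg·m²·s⁻¹
Every term reduces to kg·m²·s⁻¹.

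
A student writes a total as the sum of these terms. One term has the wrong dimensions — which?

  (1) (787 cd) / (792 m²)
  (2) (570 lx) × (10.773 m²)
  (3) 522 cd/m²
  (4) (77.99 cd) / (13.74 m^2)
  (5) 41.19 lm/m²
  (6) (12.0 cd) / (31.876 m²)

(2)

Dimensions:
  (1) [cd] / [m²] = m⁻²·cd
  (2) [m⁻²·cd] · [m²] = cd
  (3) cd·m⁻² = m⁻²·cd
  (4) [cd] / [m²] = m⁻²·cd
  (5) lm·m⁻² = cd·m⁻² = m⁻²·cd
  (6) [cd] / [m²] = m⁻²·cd
All reduce to m⁻²·cd except (2), which is cd.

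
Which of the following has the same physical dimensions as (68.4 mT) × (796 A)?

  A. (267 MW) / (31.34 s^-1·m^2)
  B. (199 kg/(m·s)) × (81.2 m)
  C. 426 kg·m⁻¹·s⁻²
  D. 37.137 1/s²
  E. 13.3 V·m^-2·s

A.

Reference: [kg·s⁻²·A⁻¹] · [A] = kg·s⁻².
Each option:
  A. [kg·m²·s⁻³] / [m²·s⁻¹] = kg·s⁻²  ← same
  B. [kg·m⁻¹·s⁻¹] · [m] = kg·s⁻¹
  C. kg·m⁻¹·s⁻²
  D. s⁻²
  E. V·s·m⁻² = J·C⁻¹·s·m⁻² = kg·s⁻²·A⁻¹
Only A. matches kg·s⁻².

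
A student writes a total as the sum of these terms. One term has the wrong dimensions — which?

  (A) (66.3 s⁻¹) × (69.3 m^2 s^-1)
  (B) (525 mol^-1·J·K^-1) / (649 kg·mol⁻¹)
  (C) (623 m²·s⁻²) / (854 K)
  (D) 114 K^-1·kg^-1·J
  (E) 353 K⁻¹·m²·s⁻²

In SI base units:
  (A) [s⁻¹] · [m²·s⁻¹] = m²·s⁻²
  (B) [kg·m²·s⁻²·K⁻¹·mol⁻¹] / [kg·mol⁻¹] = m²·s⁻²·K⁻¹
  (C) [m²·s⁻²] / [K] = m²·s⁻²·K⁻¹
  (D) J·kg⁻¹·K⁻¹ = N·m·kg⁻¹·K⁻¹ = m²·s⁻²·K⁻¹
  (E) m²·s⁻²·K⁻¹
All reduce to m²·s⁻²·K⁻¹ except (A), which is m²·s⁻².

(A)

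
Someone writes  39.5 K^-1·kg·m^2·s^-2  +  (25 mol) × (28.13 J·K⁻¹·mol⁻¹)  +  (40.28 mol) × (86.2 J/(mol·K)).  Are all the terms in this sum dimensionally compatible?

Yes

Reduce each to base SI dimensions:
  39.5 K^-1·kg·m^2·s^-2:  kg·m²·s⁻²·K⁻¹
  (25 mol) × (28.13 J·K⁻¹·mol⁻¹):  [mol] · [kg·m²·s⁻²·K⁻¹·mol⁻¹] = kg·m²·s⁻²·K⁻¹
  (40.28 mol) × (86.2 J/(mol·K)):  [mol] · [kg·m²·s⁻²·K⁻¹·mol⁻¹] = kg·m²·s⁻²·K⁻¹
Every term reduces to kg·m²·s⁻²·K⁻¹.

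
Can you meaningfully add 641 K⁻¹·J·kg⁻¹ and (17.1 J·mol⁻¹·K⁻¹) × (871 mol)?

Expand each in SI base units:
  641 K⁻¹·J·kg⁻¹:  J·kg⁻¹·K⁻¹ = N·m·kg⁻¹·K⁻¹ = m²·s⁻²·K⁻¹
  (17.1 J·mol⁻¹·K⁻¹) × (871 mol):  [kg·m²·s⁻²·K⁻¹·mol⁻¹] · [mol] = kg·m²·s⁻²·K⁻¹
m²·s⁻²·K⁻¹ ≠ kg·m²·s⁻²·K⁻¹, so they cannot be added.

No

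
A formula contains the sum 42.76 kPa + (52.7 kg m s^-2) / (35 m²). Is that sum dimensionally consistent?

Reduce each to base SI dimensions:
  42.76 kPa:  Pa = N·m⁻² = kg·m⁻¹·s⁻²
  (52.7 kg m s^-2) / (35 m²):  [kg·m·s⁻²] / [m²] = kg·m⁻¹·s⁻²
Both are kg·m⁻¹·s⁻², so they have the same dimensions and can be added.

Yes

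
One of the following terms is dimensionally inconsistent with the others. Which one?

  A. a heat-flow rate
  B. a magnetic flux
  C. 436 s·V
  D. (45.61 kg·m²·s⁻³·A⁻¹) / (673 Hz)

A.

Expand each in SI base units:
  A. [heat-flow rate] = kg·m²·s⁻³
  B. [magnetic flux] = kg·m²·s⁻²·A⁻¹
  C. V·s = J·C⁻¹·s = kg·m²·s⁻²·A⁻¹
  D. [kg·m²·s⁻³·A⁻¹] / [s⁻¹] = kg·m²·s⁻²·A⁻¹
All reduce to kg·m²·s⁻²·A⁻¹ except A., which is kg·m²·s⁻³.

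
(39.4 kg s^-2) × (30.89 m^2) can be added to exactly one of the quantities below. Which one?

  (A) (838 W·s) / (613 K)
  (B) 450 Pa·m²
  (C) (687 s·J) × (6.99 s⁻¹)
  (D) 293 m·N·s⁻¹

Reference: [kg·s⁻²] · [m²] = kg·m²·s⁻².
Each option:
  (A) [kg·m²·s⁻²] / [K] = kg·m²·s⁻²·K⁻¹
  (B) Pa·m² = N·m⁻²·m² = kg·m·s⁻²
  (C) [kg·m²·s⁻¹] · [s⁻¹] = kg·m²·s⁻²  ← same
  (D) N·m·s⁻¹ = kg·m·s⁻²·m·s⁻¹ = kg·m²·s⁻³
Only (C) matches kg·m²·s⁻².

(C)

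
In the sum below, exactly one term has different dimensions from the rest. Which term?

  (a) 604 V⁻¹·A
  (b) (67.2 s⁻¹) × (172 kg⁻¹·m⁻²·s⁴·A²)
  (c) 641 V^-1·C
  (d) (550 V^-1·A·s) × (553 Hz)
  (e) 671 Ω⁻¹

In SI base units:
  (a) A·V⁻¹ = A·(J·C⁻¹)⁻¹ = kg⁻¹·m⁻²·s³·A²
  (b) [s⁻¹] · [kg⁻¹·m⁻²·s⁴·A²] = kg⁻¹·m⁻²·s³·A²
  (c) C·V⁻¹ = s·A·(J·C⁻¹)⁻¹ = kg⁻¹·m⁻²·s⁴·A²
  (d) [kg⁻¹·m⁻²·s⁴·A²] · [s⁻¹] = kg⁻¹·m⁻²·s³·A²
  (e) Ω⁻¹ = (V·A⁻¹)⁻¹ = kg⁻¹·m⁻²·s³·A²
All reduce to kg⁻¹·m⁻²·s³·A² except (c), which is kg⁻¹·m⁻²·s⁴·A².

(c)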